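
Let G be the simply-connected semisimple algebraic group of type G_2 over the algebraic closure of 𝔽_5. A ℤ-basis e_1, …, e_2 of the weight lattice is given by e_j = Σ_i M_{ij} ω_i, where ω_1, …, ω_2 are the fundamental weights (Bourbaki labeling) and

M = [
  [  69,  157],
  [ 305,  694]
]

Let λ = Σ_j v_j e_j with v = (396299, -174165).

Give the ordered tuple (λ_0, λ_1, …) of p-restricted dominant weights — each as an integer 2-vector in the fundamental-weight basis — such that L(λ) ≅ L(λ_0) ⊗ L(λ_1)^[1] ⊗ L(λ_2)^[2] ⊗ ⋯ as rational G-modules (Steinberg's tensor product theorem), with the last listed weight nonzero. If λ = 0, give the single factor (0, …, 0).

((1, 0), (0, 2), (4, 2), (0, 0), (1, 1))

Converting to the ω-basis (c_i = row i of M dotted with v = (396299, -174165)):
  c_1 = (69)·(396299) + (157)·(-174165) = 726
  c_2 = (305)·(396299) + (694)·(-174165) = 685
Expand coordinatewise in base 5:
  c_1 = 726 = 1·5^0 + 0·5^1 + 4·5^2 + 0·5^3 + 1·5^4
  c_2 = 685 = 0·5^0 + 2·5^1 + 2·5^2 + 0·5^3 + 1·5^4
λ_0 = (1, 0)
λ_1 = (0, 2)
λ_2 = (4, 2)
λ_3 = (0, 0)
λ_4 = (1, 1)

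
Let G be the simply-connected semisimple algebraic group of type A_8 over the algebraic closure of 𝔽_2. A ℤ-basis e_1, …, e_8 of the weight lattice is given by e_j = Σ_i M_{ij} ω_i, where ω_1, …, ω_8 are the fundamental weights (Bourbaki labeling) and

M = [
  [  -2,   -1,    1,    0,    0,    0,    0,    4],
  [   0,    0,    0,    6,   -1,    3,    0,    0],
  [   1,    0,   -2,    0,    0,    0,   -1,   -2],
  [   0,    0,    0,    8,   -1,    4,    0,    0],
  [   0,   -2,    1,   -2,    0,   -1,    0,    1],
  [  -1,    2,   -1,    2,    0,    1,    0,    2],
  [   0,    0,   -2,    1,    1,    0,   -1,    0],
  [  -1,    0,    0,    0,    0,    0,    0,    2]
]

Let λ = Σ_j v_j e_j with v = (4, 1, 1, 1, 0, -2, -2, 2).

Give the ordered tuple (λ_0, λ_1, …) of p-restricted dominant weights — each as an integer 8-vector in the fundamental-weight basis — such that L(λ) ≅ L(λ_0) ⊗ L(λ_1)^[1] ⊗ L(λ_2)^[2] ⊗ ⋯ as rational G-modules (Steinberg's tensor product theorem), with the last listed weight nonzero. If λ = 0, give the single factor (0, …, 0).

((0, 0, 0, 0, 1, 1, 1, 0),)

ω-coordinates c = M·v, v = (4, 1, 1, 1, 0, -2, -2, 2):
  c_1 = -2*4 + -1*1 + 1*1 + 0*1 + 0*0 + 0*-2 + 0*-2 + 4*2 = 0
  c_2 = 0*4 + 0*1 + 0*1 + 6*1 + -1*0 + 3*-2 + 0*-2 + 0*2 = 0
  c_3 = 1*4 + 0*1 + -2*1 + 0*1 + 0*0 + 0*-2 + -1*-2 + -2*2 = 0
  c_4 = 0*4 + 0*1 + 0*1 + 8*1 + -1*0 + 4*-2 + 0*-2 + 0*2 = 0
  c_5 = 0*4 + -2*1 + 1*1 + -2*1 + 0*0 + -1*-2 + 0*-2 + 1*2 = 1
  c_6 = -1*4 + 2*1 + -1*1 + 2*1 + 0*0 + 1*-2 + 0*-2 + 2*2 = 1
  c_7 = 0*4 + 0*1 + -2*1 + 1*1 + 1*0 + 0*-2 + -1*-2 + 0*2 = 1
  c_8 = -1*4 + 0*1 + 0*1 + 0*1 + 0*0 + 0*-2 + 0*-2 + 2*2 = 0
Expand coordinatewise in base 2:
  c_1 = 0
  c_2 = 0
  c_3 = 0
  c_4 = 0
  c_5 = 1 = 1·2^0
  c_6 = 1 = 1·2^0
  c_7 = 1 = 1·2^0
  c_8 = 0
Factor λ_0 = (0, 0, 0, 0, 1, 1, 1, 0)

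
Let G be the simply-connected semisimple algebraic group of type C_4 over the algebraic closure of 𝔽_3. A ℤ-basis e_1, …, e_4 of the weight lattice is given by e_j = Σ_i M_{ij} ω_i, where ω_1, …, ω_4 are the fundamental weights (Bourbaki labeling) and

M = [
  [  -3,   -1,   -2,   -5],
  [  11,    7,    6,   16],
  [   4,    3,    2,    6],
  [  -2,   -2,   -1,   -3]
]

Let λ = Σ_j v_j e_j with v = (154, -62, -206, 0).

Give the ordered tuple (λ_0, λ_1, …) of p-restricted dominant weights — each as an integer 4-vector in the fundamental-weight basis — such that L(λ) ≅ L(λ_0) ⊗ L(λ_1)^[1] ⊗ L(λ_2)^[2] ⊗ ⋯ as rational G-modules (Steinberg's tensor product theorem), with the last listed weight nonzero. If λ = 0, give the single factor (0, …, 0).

In the fundamental-weight basis, λ has coordinates c = M·v (v = (154, -62, -206, 0)):
  c_1 = -3*154 + -1*-62 + -2*-206 + -5*0 = 12
  c_2 = 11*154 + 7*-62 + 6*-206 + 16*0 = 24
  c_3 = 4*154 + 3*-62 + 2*-206 + 6*0 = 18
  c_4 = -2*154 + -2*-62 + -1*-206 + -3*0 = 22
Base-3 expansion of each c_i:
  c_1 = 12 = 0·3^0 + 1·3^1 + 1·3^2
  c_2 = 24 = 0·3^0 + 2·3^1 + 2·3^2
  c_3 = 18 = 0·3^0 + 0·3^1 + 2·3^2
  c_4 = 22 = 1·3^0 + 1·3^1 + 2·3^2
p-restricted factor λ_0 = (0, 0, 0, 1)
p-restricted factor λ_1 = (1, 2, 0, 1)
p-restricted factor λ_2 = (1, 2, 2, 2)

((0, 0, 0, 1), (1, 2, 0, 1), (1, 2, 2, 2))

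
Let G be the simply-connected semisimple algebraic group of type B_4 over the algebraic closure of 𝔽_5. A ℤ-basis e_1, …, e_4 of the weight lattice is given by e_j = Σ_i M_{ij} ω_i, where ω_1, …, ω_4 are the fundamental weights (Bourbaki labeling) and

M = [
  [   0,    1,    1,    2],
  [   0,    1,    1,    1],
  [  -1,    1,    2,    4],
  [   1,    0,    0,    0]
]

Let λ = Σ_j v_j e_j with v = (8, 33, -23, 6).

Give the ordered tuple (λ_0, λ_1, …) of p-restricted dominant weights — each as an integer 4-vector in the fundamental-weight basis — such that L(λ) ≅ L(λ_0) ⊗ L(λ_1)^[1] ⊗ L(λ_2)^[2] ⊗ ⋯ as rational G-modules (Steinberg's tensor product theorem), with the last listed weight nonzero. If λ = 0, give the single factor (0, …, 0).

((2, 1, 3, 3), (4, 3, 0, 1))

In the fundamental-weight basis, λ has coordinates c = M·v (v = (8, 33, -23, 6)):
  c_1 = (0)·(8) + (1)·(33) + (1)·(-23) + (2)·(6) = 22
  c_2 = (0)·(8) + (1)·(33) + (1)·(-23) + (1)·(6) = 16
  c_3 = (-1)·(8) + (1)·(33) + (2)·(-23) + (4)·(6) = 3
  c_4 = (1)·(8) + (0)·(33) + (0)·(-23) + (0)·(6) = 8
Base-5 expansion of each c_i:
  c_1 = 22 = 2·5^0 + 4·5^1
  c_2 = 16 = 1·5^0 + 3·5^1
  c_3 = 3 = 3·5^0
  c_4 = 8 = 3·5^0 + 1·5^1
p-restricted factor λ_0 = (2, 1, 3, 3)
p-restricted factor λ_1 = (4, 3, 0, 1)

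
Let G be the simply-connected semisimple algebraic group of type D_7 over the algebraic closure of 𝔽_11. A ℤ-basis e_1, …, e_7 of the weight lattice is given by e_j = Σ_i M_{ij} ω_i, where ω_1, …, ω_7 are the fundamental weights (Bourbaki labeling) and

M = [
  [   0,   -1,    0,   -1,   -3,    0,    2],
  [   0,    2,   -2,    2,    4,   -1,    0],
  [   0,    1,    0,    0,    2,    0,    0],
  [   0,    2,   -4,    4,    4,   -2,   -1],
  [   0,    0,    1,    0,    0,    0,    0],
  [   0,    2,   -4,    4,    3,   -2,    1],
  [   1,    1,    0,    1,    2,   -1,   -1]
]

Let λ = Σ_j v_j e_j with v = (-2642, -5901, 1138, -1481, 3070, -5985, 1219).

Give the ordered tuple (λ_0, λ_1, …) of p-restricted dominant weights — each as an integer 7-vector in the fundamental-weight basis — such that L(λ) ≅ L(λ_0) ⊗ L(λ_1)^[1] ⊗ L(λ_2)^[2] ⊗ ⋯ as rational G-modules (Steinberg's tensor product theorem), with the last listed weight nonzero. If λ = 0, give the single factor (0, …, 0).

((5, 4, 8, 5, 5, 0, 2), (0, 1, 10, 2, 4, 0, 3), (5, 10, 1, 6, 9, 1, 7))

ω-coordinates c = M·v, v = (-2642, -5901, 1138, -1481, 3070, -5985, 1219):
  c_1 = 0*-2642 + -1*-5901 + 0*1138 + -1*-1481 + -3*3070 + 0*-5985 + 2*1219 = 610
  c_2 = 0*-2642 + 2*-5901 + -2*1138 + 2*-1481 + 4*3070 + -1*-5985 + 0*1219 = 1225
  c_3 = 0*-2642 + 1*-5901 + 0*1138 + 0*-1481 + 2*3070 + 0*-5985 + 0*1219 = 239
  c_4 = 0*-2642 + 2*-5901 + -4*1138 + 4*-1481 + 4*3070 + -2*-5985 + -1*1219 = 753
  c_5 = 0*-2642 + 0*-5901 + 1*1138 + 0*-1481 + 0*3070 + 0*-5985 + 0*1219 = 1138
  c_6 = 0*-2642 + 2*-5901 + -4*1138 + 4*-1481 + 3*3070 + -2*-5985 + 1*1219 = 121
  c_7 = 1*-2642 + 1*-5901 + 0*1138 + 1*-1481 + 2*3070 + -1*-5985 + -1*1219 = 882
Writing each c_i in base p = 11:
  c_1 = 610 = 5·11^0 + 0·11^1 + 5·11^2
  c_2 = 1225 = 4·11^0 + 1·11^1 + 10·11^2
  c_3 = 239 = 8·11^0 + 10·11^1 + 1·11^2
  c_4 = 753 = 5·11^0 + 2·11^1 + 6·11^2
  c_5 = 1138 = 5·11^0 + 4·11^1 + 9·11^2
  c_6 = 121 = 0·11^0 + 0·11^1 + 1·11^2
  c_7 = 882 = 2·11^0 + 3·11^1 + 7·11^2
λ_0 = (5, 4, 8, 5, 5, 0, 2)
λ_1 = (0, 1, 10, 2, 4, 0, 3)
λ_2 = (5, 10, 1, 6, 9, 1, 7)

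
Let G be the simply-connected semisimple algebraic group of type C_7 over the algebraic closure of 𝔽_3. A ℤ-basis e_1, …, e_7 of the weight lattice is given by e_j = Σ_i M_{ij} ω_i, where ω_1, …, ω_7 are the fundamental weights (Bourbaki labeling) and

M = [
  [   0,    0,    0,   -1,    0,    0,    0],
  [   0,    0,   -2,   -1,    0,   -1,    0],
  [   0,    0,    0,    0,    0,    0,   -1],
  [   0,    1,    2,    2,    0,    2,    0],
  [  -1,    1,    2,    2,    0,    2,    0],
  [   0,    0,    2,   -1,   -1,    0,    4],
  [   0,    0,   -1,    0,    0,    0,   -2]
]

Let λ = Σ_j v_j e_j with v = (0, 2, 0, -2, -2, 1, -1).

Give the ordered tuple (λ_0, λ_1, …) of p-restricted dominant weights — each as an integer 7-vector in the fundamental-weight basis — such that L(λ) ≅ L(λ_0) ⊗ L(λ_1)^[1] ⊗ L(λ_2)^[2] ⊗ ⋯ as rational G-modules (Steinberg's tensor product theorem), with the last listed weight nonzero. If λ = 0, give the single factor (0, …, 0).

((2, 1, 1, 0, 0, 0, 2),)

Change of basis e → ω: c = M·v where v = (0, 2, 0, -2, -2, 1, -1):
  c_1 = 0·0 + 0·2 + 0·0 + (-1)·(-2) + (0)·(-2) + 0·1 + (0)·(-1) = 2
  c_2 = 0·0 + 0·2 + (-2)·(0) + (-1)·(-2) + (0)·(-2) + (-1)·(1) + (0)·(-1) = 1
  c_3 = 0·0 + 0·2 + 0·0 + (0)·(-2) + (0)·(-2) + 0·1 + (-1)·(-1) = 1
  c_4 = 0·0 + 1·2 + 2·0 + (2)·(-2) + (0)·(-2) + 2·1 + (0)·(-1) = 0
  c_5 = (-1)·(0) + 1·2 + 2·0 + (2)·(-2) + (0)·(-2) + 2·1 + (0)·(-1) = 0
  c_6 = 0·0 + 0·2 + 2·0 + (-1)·(-2) + (-1)·(-2) + 0·1 + (4)·(-1) = 0
  c_7 = 0·0 + 0·2 + (-1)·(0) + (0)·(-2) + (0)·(-2) + 0·1 + (-2)·(-1) = 2
Writing each c_i in base p = 3:
  c_1 = 2 = 2·3^0
  c_2 = 1 = 1·3^0
  c_3 = 1 = 1·3^0
  c_4 = 0
  c_5 = 0
  c_6 = 0
  c_7 = 2 = 2·3^0
λ_0 = (2, 1, 1, 0, 0, 0, 2)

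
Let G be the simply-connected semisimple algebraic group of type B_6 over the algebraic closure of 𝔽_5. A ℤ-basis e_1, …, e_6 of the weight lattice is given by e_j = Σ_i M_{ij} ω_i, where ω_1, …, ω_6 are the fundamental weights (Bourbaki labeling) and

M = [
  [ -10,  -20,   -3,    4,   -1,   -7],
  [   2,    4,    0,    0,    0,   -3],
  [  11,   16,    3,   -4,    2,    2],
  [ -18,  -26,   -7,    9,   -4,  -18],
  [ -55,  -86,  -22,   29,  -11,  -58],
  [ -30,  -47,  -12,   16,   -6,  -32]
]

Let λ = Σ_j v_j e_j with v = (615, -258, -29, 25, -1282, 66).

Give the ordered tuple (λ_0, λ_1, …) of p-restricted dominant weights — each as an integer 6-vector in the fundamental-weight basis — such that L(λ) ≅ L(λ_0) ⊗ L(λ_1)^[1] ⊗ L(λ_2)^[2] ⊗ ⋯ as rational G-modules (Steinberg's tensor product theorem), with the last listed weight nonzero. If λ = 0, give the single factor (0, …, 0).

Converting to the ω-basis (c_i = row i of M dotted with v = (615, -258, -29, 25, -1282, 66)):
  c_1 = (-10)·(615) + (-20)·(-258) + (-3)·(-29) + 4·25 + (-1)·(-1282) + (-7)·(66) = 17
  c_2 = 2·615 + (4)·(-258) + (0)·(-29) + 0·25 + (0)·(-1282) + (-3)·(66) = 0
  c_3 = 11·615 + (16)·(-258) + (3)·(-29) + (-4)·(25) + (2)·(-1282) + 2·66 = 18
  c_4 = (-18)·(615) + (-26)·(-258) + (-7)·(-29) + 9·25 + (-4)·(-1282) + (-18)·(66) = 6
  c_5 = (-55)·(615) + (-86)·(-258) + (-22)·(-29) + 29·25 + (-11)·(-1282) + (-58)·(66) = 0
  c_6 = (-30)·(615) + (-47)·(-258) + (-12)·(-29) + 16·25 + (-6)·(-1282) + (-32)·(66) = 4
Expand coordinatewise in base 5:
  c_1 = 17 = 2·5^0 + 3·5^1
  c_2 = 0
  c_3 = 18 = 3·5^0 + 3·5^1
  c_4 = 6 = 1·5^0 + 1·5^1
  c_5 = 0
  c_6 = 4 = 4·5^0
p-restricted factor λ_0 = (2, 0, 3, 1, 0, 4)
p-restricted factor λ_1 = (3, 0, 3, 1, 0, 0)

((2, 0, 3, 1, 0, 4), (3, 0, 3, 1, 0, 0))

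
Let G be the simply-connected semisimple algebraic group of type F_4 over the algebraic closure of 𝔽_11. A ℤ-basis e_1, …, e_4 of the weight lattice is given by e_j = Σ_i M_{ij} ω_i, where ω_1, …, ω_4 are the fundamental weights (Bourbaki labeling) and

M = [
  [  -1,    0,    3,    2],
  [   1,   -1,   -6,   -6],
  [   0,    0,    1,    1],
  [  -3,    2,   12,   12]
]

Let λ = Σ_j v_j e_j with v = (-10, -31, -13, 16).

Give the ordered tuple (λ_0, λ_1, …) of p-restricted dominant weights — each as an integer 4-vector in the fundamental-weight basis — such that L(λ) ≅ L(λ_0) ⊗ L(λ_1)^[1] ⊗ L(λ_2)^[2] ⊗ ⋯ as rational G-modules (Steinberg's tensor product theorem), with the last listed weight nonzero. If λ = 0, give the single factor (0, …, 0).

((3, 3, 3, 4),)

ω-coordinates c = M·v, v = (-10, -31, -13, 16):
  c_1 = (-1)·(-10) + (0)·(-31) + (3)·(-13) + (2)·(16) = 3
  c_2 = (1)·(-10) + (-1)·(-31) + (-6)·(-13) + (-6)·(16) = 3
  c_3 = (0)·(-10) + (0)·(-31) + (1)·(-13) + (1)·(16) = 3
  c_4 = (-3)·(-10) + (2)·(-31) + (12)·(-13) + (12)·(16) = 4
Expand coordinatewise in base 11:
  c_1 = 3 = 3·11^0
  c_2 = 3 = 3·11^0
  c_3 = 3 = 3·11^0
  c_4 = 4 = 4·11^0
Factor λ_0 = (3, 3, 3, 4)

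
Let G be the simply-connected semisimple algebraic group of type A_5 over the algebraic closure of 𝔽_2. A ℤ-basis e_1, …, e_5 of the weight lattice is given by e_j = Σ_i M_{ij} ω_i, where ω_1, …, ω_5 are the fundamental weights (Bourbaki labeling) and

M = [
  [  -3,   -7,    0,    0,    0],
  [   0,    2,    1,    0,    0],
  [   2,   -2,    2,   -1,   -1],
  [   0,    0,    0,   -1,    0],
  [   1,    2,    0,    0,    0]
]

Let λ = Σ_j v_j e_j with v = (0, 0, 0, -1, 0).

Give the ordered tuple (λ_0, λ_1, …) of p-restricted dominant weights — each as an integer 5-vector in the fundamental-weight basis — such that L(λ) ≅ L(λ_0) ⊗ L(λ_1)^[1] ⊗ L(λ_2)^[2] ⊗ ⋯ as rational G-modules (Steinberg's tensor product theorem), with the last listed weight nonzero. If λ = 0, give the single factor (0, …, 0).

In the fundamental-weight basis, λ has coordinates c = M·v (v = (0, 0, 0, -1, 0)):
  c_1 = (-3)·(0) + (-7)·(0) + (0)·(0) + (0)·(-1) + (0)·(0) = 0
  c_2 = (0)·(0) + (2)·(0) + (1)·(0) + (0)·(-1) + (0)·(0) = 0
  c_3 = (2)·(0) + (-2)·(0) + (2)·(0) + (-1)·(-1) + (-1)·(0) = 1
  c_4 = (0)·(0) + (0)·(0) + (0)·(0) + (-1)·(-1) + (0)·(0) = 1
  c_5 = (1)·(0) + (2)·(0) + (0)·(0) + (0)·(-1) + (0)·(0) = 0
Expand coordinatewise in base 2:
  c_1 = 0
  c_2 = 0
  c_3 = 1 = 1·2^0
  c_4 = 1 = 1·2^0
  c_5 = 0
p-restricted factor λ_0 = (0, 0, 1, 1, 0)

((0, 0, 1, 1, 0),)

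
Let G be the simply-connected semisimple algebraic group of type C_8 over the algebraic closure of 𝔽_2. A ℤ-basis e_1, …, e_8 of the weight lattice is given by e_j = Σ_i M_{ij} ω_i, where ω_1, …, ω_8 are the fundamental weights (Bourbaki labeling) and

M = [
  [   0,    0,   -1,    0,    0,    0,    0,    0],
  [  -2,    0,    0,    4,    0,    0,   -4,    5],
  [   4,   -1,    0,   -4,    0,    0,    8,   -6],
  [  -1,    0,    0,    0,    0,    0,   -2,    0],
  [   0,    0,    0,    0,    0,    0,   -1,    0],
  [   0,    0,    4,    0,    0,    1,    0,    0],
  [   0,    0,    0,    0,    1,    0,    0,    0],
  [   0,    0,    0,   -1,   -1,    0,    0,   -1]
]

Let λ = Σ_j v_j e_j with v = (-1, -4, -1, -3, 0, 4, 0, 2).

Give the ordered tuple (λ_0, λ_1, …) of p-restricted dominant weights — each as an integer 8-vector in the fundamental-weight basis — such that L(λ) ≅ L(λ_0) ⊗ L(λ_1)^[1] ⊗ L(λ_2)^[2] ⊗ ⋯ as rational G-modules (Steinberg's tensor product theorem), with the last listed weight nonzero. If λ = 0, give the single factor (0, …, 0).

((1, 0, 0, 1, 0, 0, 0, 1),)

In the fundamental-weight basis, λ has coordinates c = M·v (v = (-1, -4, -1, -3, 0, 4, 0, 2)):
  c_1 = 0*-1 + 0*-4 + -1*-1 + 0*-3 + 0*0 + 0*4 + 0*0 + 0*2 = 1
  c_2 = -2*-1 + 0*-4 + 0*-1 + 4*-3 + 0*0 + 0*4 + -4*0 + 5*2 = 0
  c_3 = 4*-1 + -1*-4 + 0*-1 + -4*-3 + 0*0 + 0*4 + 8*0 + -6*2 = 0
  c_4 = -1*-1 + 0*-4 + 0*-1 + 0*-3 + 0*0 + 0*4 + -2*0 + 0*2 = 1
  c_5 = 0*-1 + 0*-4 + 0*-1 + 0*-3 + 0*0 + 0*4 + -1*0 + 0*2 = 0
  c_6 = 0*-1 + 0*-4 + 4*-1 + 0*-3 + 0*0 + 1*4 + 0*0 + 0*2 = 0
  c_7 = 0*-1 + 0*-4 + 0*-1 + 0*-3 + 1*0 + 0*4 + 0*0 + 0*2 = 0
  c_8 = 0*-1 + 0*-4 + 0*-1 + -1*-3 + -1*0 + 0*4 + 0*0 + -1*2 = 1
Base-2 expansion of each c_i:
  c_1 = 1 = 1·2^0
  c_2 = 0
  c_3 = 0
  c_4 = 1 = 1·2^0
  c_5 = 0
  c_6 = 0
  c_7 = 0
  c_8 = 1 = 1·2^0
p-restricted factor λ_0 = (1, 0, 0, 1, 0, 0, 0, 1)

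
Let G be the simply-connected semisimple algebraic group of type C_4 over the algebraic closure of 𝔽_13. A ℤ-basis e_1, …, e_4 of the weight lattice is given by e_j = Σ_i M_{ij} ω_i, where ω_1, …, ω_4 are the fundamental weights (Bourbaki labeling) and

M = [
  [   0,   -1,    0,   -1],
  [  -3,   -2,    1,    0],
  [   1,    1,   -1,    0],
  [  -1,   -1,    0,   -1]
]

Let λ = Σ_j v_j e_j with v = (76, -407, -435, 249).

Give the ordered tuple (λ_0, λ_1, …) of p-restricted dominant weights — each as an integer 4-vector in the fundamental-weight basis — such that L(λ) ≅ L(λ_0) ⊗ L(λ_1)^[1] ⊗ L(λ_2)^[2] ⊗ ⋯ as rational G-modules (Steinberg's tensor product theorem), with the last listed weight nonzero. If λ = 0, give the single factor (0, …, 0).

((2, 8, 0, 4), (12, 11, 8, 6))

Converting to the ω-basis (c_i = row i of M dotted with v = (76, -407, -435, 249)):
  c_1 = (0)·(76) + (-1)·(-407) + (0)·(-435) + (-1)·(249) = 158
  c_2 = (-3)·(76) + (-2)·(-407) + (1)·(-435) + (0)·(249) = 151
  c_3 = (1)·(76) + (1)·(-407) + (-1)·(-435) + (0)·(249) = 104
  c_4 = (-1)·(76) + (-1)·(-407) + (0)·(-435) + (-1)·(249) = 82
Writing each c_i in base p = 13:
  c_1 = 158 = 2·13^0 + 12·13^1
  c_2 = 151 = 8·13^0 + 11·13^1
  c_3 = 104 = 0·13^0 + 8·13^1
  c_4 = 82 = 4·13^0 + 6·13^1
p-restricted factor λ_0 = (2, 8, 0, 4)
p-restricted factor λ_1 = (12, 11, 8, 6)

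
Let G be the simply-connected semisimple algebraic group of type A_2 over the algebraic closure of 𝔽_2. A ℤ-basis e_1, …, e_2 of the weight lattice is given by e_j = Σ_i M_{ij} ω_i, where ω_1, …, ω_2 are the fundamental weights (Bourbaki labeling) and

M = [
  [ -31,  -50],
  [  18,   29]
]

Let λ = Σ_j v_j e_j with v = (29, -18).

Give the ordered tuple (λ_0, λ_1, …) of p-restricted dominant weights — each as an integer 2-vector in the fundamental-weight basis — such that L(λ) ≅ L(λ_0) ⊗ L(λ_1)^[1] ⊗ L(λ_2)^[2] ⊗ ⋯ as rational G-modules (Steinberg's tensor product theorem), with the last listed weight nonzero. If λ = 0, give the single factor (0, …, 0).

Compute c_i = Σ_j M_{ij} v_j with v = (29, -18):
  c_1 = (-31)·(29) + (-50)·(-18) = 1
  c_2 = (18)·(29) + (29)·(-18) = 0
Expand coordinatewise in base 2:
  c_1 = 1 = 1·2^0
  c_2 = 0
p-restricted factor λ_0 = (1, 0)

((1, 0),)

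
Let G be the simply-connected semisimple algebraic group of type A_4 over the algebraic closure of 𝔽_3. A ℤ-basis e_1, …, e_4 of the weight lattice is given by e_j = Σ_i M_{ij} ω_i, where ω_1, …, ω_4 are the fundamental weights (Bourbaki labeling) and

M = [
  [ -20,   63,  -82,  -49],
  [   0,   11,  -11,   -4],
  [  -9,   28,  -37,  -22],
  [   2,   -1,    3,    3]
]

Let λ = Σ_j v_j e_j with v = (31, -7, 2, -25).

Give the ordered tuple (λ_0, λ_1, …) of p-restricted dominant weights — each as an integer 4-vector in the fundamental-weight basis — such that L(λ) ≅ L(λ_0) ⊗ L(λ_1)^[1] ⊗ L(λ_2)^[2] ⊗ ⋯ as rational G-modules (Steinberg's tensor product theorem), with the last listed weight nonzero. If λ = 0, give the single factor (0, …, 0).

In the fundamental-weight basis, λ has coordinates c = M·v (v = (31, -7, 2, -25)):
  c_1 = -20*31 + 63*-7 + -82*2 + -49*-25 = 0
  c_2 = 0*31 + 11*-7 + -11*2 + -4*-25 = 1
  c_3 = -9*31 + 28*-7 + -37*2 + -22*-25 = 1
  c_4 = 2*31 + -1*-7 + 3*2 + 3*-25 = 0
Writing each c_i in base p = 3:
  c_1 = 0
  c_2 = 1 = 1·3^0
  c_3 = 1 = 1·3^0
  c_4 = 0
Factor λ_0 = (0, 1, 1, 0)

((0, 1, 1, 0),)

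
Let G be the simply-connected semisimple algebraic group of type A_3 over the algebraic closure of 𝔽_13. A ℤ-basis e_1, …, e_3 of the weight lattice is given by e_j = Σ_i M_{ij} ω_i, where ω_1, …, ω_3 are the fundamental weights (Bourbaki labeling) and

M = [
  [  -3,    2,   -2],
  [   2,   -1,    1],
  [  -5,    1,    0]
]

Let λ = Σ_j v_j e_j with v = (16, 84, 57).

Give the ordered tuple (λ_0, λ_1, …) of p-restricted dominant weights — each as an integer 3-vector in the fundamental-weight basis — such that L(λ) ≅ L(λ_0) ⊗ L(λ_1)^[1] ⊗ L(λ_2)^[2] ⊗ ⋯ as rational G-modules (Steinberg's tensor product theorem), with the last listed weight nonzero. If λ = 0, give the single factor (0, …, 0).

((6, 5, 4),)

Compute c_i = Σ_j M_{ij} v_j with v = (16, 84, 57):
  c_1 = -3*16 + 2*84 + -2*57 = 6
  c_2 = 2*16 + -1*84 + 1*57 = 5
  c_3 = -5*16 + 1*84 + 0*57 = 4
Base-13 expansion of each c_i:
  c_1 = 6 = 6·13^0
  c_2 = 5 = 5·13^0
  c_3 = 4 = 4·13^0
Factor λ_0 = (6, 5, 4)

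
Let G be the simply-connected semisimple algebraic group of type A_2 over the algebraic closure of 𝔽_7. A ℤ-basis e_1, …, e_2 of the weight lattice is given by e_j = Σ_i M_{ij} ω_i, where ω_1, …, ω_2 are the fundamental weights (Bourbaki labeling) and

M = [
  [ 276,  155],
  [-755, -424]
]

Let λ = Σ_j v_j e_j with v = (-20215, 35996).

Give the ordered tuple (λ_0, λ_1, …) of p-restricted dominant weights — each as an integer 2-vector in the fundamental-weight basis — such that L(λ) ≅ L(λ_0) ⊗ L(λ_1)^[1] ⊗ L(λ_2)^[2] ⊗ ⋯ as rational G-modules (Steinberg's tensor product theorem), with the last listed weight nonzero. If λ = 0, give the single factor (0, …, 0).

((5, 0), (5, 3))

In the fundamental-weight basis, λ has coordinates c = M·v (v = (-20215, 35996)):
  c_1 = 276*-20215 + 155*35996 = 40
  c_2 = -755*-20215 + -424*35996 = 21
p = 7; digits c_i = Σ_j d_{ij}·7^j, 0 ≤ d_{ij} < 7:
  c_1 = 40 = 5·7^0 + 5·7^1
  c_2 = 21 = 0·7^0 + 3·7^1
Factor λ_0 = (5, 0)
Factor λ_1 = (5, 3)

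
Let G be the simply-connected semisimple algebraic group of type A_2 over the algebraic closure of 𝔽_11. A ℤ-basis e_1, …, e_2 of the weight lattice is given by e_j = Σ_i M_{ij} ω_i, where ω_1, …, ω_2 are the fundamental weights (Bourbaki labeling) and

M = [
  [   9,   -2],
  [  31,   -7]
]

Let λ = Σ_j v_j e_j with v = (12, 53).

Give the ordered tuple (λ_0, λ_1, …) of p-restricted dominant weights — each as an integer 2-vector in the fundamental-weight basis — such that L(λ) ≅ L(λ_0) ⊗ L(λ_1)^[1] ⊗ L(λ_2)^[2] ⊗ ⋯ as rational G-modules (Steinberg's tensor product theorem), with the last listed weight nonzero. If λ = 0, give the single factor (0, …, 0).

((2, 1),)

Change of basis e → ω: c = M·v where v = (12, 53):
  c_1 = 9·12 + (-2)·(53) = 2
  c_2 = 31·12 + (-7)·(53) = 1
Writing each c_i in base p = 11:
  c_1 = 2 = 2·11^0
  c_2 = 1 = 1·11^0
λ_0 = (2, 1)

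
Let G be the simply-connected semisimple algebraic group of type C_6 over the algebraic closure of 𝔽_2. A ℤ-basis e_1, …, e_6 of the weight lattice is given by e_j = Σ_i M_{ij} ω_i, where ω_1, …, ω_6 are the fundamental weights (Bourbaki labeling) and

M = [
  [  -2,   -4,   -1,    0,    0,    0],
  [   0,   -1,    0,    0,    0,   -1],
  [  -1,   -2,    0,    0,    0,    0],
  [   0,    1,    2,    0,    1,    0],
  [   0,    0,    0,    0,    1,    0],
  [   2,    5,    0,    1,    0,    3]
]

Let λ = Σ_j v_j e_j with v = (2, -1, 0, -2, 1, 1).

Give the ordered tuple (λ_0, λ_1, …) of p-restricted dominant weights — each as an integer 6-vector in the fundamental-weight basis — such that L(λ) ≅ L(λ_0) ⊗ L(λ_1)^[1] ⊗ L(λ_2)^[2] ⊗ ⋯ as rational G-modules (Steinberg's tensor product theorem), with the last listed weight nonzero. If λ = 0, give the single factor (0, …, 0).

Compute c_i = Σ_j M_{ij} v_j with v = (2, -1, 0, -2, 1, 1):
  c_1 = -2*2 + -4*-1 + -1*0 + 0*-2 + 0*1 + 0*1 = 0
  c_2 = 0*2 + -1*-1 + 0*0 + 0*-2 + 0*1 + -1*1 = 0
  c_3 = -1*2 + -2*-1 + 0*0 + 0*-2 + 0*1 + 0*1 = 0
  c_4 = 0*2 + 1*-1 + 2*0 + 0*-2 + 1*1 + 0*1 = 0
  c_5 = 0*2 + 0*-1 + 0*0 + 0*-2 + 1*1 + 0*1 = 1
  c_6 = 2*2 + 5*-1 + 0*0 + 1*-2 + 0*1 + 3*1 = 0
Expand coordinatewise in base 2:
  c_1 = 0
  c_2 = 0
  c_3 = 0
  c_4 = 0
  c_5 = 1 = 1·2^0
  c_6 = 0
p-restricted factor λ_0 = (0, 0, 0, 0, 1, 0)

((0, 0, 0, 0, 1, 0),)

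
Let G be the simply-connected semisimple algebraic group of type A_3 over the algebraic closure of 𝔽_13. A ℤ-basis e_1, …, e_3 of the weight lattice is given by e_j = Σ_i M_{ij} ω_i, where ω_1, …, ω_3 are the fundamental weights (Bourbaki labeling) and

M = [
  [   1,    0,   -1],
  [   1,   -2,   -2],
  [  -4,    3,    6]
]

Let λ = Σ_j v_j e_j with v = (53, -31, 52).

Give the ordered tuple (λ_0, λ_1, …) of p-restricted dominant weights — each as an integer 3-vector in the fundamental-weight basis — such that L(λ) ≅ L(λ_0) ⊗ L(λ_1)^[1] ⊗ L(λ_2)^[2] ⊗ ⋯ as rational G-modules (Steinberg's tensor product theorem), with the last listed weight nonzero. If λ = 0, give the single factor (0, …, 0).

ω-coordinates c = M·v, v = (53, -31, 52):
  c_1 = 1*53 + 0*-31 + -1*52 = 1
  c_2 = 1*53 + -2*-31 + -2*52 = 11
  c_3 = -4*53 + 3*-31 + 6*52 = 7
Expand coordinatewise in base 13:
  c_1 = 1 = 1·13^0
  c_2 = 11 = 11·13^0
  c_3 = 7 = 7·13^0
p-restricted factor λ_0 = (1, 11, 7)

((1, 11, 7),)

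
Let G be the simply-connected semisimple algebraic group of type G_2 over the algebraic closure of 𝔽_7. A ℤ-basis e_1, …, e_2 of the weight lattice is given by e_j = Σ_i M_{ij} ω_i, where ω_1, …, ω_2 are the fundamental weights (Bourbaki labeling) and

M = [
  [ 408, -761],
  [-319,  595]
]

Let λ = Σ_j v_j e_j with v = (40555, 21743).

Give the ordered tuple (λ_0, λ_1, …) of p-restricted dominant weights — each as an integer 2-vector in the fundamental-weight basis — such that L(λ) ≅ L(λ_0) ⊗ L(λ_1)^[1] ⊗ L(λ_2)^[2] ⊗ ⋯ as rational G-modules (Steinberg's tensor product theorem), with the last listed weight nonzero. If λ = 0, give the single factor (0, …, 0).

Compute c_i = Σ_j M_{ij} v_j with v = (40555, 21743):
  c_1 = 408*40555 + -761*21743 = 17
  c_2 = -319*40555 + 595*21743 = 40
Base-7 expansion of each c_i:
  c_1 = 17 = 3·7^0 + 2·7^1
  c_2 = 40 = 5·7^0 + 5·7^1
p-restricted factor λ_0 = (3, 5)
p-restricted factor λ_1 = (2, 5)

((3, 5), (2, 5))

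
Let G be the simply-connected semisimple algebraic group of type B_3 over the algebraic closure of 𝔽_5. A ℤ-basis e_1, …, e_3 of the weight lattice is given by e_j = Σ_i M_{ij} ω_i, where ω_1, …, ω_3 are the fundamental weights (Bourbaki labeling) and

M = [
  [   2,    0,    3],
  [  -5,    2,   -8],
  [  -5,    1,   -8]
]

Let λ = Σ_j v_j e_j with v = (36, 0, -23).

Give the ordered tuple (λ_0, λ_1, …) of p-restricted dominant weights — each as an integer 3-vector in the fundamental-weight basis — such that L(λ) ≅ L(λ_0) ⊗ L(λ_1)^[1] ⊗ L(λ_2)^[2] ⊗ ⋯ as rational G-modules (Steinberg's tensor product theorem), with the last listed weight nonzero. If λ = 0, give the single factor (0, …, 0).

((3, 4, 4),)

Compute c_i = Σ_j M_{ij} v_j with v = (36, 0, -23):
  c_1 = 2·36 + 0·0 + (3)·(-23) = 3
  c_2 = (-5)·(36) + 2·0 + (-8)·(-23) = 4
  c_3 = (-5)·(36) + 1·0 + (-8)·(-23) = 4
p = 5; digits c_i = Σ_j d_{ij}·5^j, 0 ≤ d_{ij} < 5:
  c_1 = 3 = 3·5^0
  c_2 = 4 = 4·5^0
  c_3 = 4 = 4·5^0
Factor λ_0 = (3, 4, 4)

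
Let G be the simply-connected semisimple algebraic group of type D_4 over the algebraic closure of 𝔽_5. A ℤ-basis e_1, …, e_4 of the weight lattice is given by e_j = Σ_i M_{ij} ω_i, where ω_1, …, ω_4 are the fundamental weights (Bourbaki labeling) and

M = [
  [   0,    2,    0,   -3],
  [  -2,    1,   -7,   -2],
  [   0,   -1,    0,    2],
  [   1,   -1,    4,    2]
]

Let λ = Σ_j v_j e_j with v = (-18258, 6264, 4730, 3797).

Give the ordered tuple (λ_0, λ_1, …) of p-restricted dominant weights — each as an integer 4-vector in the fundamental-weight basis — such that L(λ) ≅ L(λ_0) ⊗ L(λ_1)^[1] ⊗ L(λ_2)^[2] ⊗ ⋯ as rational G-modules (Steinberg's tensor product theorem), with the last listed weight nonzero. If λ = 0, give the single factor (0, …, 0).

Converting to the ω-basis (c_i = row i of M dotted with v = (-18258, 6264, 4730, 3797)):
  c_1 = (0)·(-18258) + 2·6264 + 0·4730 + (-3)·(3797) = 1137
  c_2 = (-2)·(-18258) + 1·6264 + (-7)·(4730) + (-2)·(3797) = 2076
  c_3 = (0)·(-18258) + (-1)·(6264) + 0·4730 + 2·3797 = 1330
  c_4 = (1)·(-18258) + (-1)·(6264) + 4·4730 + 2·3797 = 1992
Expand coordinatewise in base 5:
  c_1 = 1137 = 2·5^0 + 2·5^1 + 0·5^2 + 4·5^3 + 1·5^4
  c_2 = 2076 = 1·5^0 + 0·5^1 + 3·5^2 + 1·5^3 + 3·5^4
  c_3 = 1330 = 0·5^0 + 1·5^1 + 3·5^2 + 0·5^3 + 2·5^4
  c_4 = 1992 = 2·5^0 + 3·5^1 + 4·5^2 + 0·5^3 + 3·5^4
Factor λ_0 = (2, 1, 0, 2)
Factor λ_1 = (2, 0, 1, 3)
Factor λ_2 = (0, 3, 3, 4)
Factor λ_3 = (4, 1, 0, 0)
Factor λ_4 = (1, 3, 2, 3)

((2, 1, 0, 2), (2, 0, 1, 3), (0, 3, 3, 4), (4, 1, 0, 0), (1, 3, 2, 3))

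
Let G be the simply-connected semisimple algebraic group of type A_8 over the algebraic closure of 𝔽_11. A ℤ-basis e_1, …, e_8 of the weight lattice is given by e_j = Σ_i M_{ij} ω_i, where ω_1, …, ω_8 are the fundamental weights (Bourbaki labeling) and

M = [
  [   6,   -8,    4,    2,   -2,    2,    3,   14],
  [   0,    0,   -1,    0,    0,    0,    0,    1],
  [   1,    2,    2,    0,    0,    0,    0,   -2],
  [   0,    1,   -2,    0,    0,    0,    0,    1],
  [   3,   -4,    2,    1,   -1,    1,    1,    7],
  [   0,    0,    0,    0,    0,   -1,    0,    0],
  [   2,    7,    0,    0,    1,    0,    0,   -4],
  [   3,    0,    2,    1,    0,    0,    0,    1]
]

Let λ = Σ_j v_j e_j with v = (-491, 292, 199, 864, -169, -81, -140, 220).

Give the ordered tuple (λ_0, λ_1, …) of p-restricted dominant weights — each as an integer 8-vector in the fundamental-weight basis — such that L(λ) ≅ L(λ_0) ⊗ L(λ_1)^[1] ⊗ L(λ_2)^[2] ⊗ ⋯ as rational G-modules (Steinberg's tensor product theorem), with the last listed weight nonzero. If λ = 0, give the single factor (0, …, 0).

ω-coordinates c = M·v, v = (-491, 292, 199, 864, -169, -81, -140, 220):
  c_1 = 6*-491 + -8*292 + 4*199 + 2*864 + -2*-169 + 2*-81 + 3*-140 + 14*220 = 78
  c_2 = 0*-491 + 0*292 + -1*199 + 0*864 + 0*-169 + 0*-81 + 0*-140 + 1*220 = 21
  c_3 = 1*-491 + 2*292 + 2*199 + 0*864 + 0*-169 + 0*-81 + 0*-140 + -2*220 = 51
  c_4 = 0*-491 + 1*292 + -2*199 + 0*864 + 0*-169 + 0*-81 + 0*-140 + 1*220 = 114
  c_5 = 3*-491 + -4*292 + 2*199 + 1*864 + -1*-169 + 1*-81 + 1*-140 + 7*220 = 109
  c_6 = 0*-491 + 0*292 + 0*199 + 0*864 + 0*-169 + -1*-81 + 0*-140 + 0*220 = 81
  c_7 = 2*-491 + 7*292 + 0*199 + 0*864 + 1*-169 + 0*-81 + 0*-140 + -4*220 = 13
  c_8 = 3*-491 + 0*292 + 2*199 + 1*864 + 0*-169 + 0*-81 + 0*-140 + 1*220 = 9
Base-11 expansion of each c_i:
  c_1 = 78 = 1·11^0 + 7·11^1
  c_2 = 21 = 10·11^0 + 1·11^1
  c_3 = 51 = 7·11^0 + 4·11^1
  c_4 = 114 = 4·11^0 + 10·11^1
  c_5 = 109 = 10·11^0 + 9·11^1
  c_6 = 81 = 4·11^0 + 7·11^1
  c_7 = 13 = 2·11^0 + 1·11^1
  c_8 = 9 = 9·11^0
p-restricted factor λ_0 = (1, 10, 7, 4, 10, 4, 2, 9)
p-restricted factor λ_1 = (7, 1, 4, 10, 9, 7, 1, 0)

((1, 10, 7, 4, 10, 4, 2, 9), (7, 1, 4, 10, 9, 7, 1, 0))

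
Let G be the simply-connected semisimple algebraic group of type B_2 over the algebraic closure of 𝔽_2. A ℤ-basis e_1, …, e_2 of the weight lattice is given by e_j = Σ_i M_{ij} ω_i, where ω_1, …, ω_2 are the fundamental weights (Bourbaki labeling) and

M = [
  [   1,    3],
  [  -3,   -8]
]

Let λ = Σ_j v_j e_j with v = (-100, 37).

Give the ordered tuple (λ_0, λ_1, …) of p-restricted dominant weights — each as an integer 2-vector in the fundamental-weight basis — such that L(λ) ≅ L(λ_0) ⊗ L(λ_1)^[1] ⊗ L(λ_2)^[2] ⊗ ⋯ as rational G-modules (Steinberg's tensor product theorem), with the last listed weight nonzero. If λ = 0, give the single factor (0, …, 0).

((1, 0), (1, 0), (0, 1), (1, 0))

Compute c_i = Σ_j M_{ij} v_j with v = (-100, 37):
  c_1 = 1*-100 + 3*37 = 11
  c_2 = -3*-100 + -8*37 = 4
Base-2 expansion of each c_i:
  c_1 = 11 = 1·2^0 + 1·2^1 + 0·2^2 + 1·2^3
  c_2 = 4 = 0·2^0 + 0·2^1 + 1·2^2
λ_0 = (1, 0)
λ_1 = (1, 0)
λ_2 = (0, 1)
λ_3 = (1, 0)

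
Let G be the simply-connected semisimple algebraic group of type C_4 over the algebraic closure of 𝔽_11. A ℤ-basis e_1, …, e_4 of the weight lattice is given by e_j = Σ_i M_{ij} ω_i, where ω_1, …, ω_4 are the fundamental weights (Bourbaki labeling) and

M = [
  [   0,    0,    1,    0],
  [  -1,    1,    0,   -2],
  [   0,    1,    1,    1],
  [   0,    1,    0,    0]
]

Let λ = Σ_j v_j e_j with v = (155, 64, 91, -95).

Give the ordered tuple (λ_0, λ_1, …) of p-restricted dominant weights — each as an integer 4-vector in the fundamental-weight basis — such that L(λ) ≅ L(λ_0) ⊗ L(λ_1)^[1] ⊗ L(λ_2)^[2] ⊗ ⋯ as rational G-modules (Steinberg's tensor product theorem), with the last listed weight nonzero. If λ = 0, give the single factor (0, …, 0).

Compute c_i = Σ_j M_{ij} v_j with v = (155, 64, 91, -95):
  c_1 = 0·155 + 0·64 + 1·91 + (0)·(-95) = 91
  c_2 = (-1)·(155) + 1·64 + 0·91 + (-2)·(-95) = 99
  c_3 = 0·155 + 1·64 + 1·91 + (1)·(-95) = 60
  c_4 = 0·155 + 1·64 + 0·91 + (0)·(-95) = 64
Writing each c_i in base p = 11:
  c_1 = 91 = 3·11^0 + 8·11^1
  c_2 = 99 = 0·11^0 + 9·11^1
  c_3 = 60 = 5·11^0 + 5·11^1
  c_4 = 64 = 9·11^0 + 5·11^1
λ_0 = (3, 0, 5, 9)
λ_1 = (8, 9, 5, 5)

((3, 0, 5, 9), (8, 9, 5, 5))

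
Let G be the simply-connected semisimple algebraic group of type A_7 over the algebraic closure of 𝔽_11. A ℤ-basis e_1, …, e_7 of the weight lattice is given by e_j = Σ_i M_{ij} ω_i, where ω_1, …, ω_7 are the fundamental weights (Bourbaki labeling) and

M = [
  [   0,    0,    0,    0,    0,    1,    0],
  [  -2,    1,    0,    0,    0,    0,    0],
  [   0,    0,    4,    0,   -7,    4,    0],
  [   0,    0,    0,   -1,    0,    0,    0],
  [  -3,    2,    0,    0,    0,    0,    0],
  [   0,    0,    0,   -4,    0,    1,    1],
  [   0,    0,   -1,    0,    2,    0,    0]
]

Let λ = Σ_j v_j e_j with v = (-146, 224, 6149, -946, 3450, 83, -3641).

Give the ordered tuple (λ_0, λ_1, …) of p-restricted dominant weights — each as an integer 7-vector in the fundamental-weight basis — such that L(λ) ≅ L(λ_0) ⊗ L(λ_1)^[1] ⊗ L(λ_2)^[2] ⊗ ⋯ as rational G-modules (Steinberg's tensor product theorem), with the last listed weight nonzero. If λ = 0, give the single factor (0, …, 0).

((6, 10, 8, 0, 6, 6, 3), (7, 2, 4, 9, 3, 9, 2), (0, 4, 6, 7, 7, 1, 6))

ω-coordinates c = M·v, v = (-146, 224, 6149, -946, 3450, 83, -3641):
  c_1 = 0*-146 + 0*224 + 0*6149 + 0*-946 + 0*3450 + 1*83 + 0*-3641 = 83
  c_2 = -2*-146 + 1*224 + 0*6149 + 0*-946 + 0*3450 + 0*83 + 0*-3641 = 516
  c_3 = 0*-146 + 0*224 + 4*6149 + 0*-946 + -7*3450 + 4*83 + 0*-3641 = 778
  c_4 = 0*-146 + 0*224 + 0*6149 + -1*-946 + 0*3450 + 0*83 + 0*-3641 = 946
  c_5 = -3*-146 + 2*224 + 0*6149 + 0*-946 + 0*3450 + 0*83 + 0*-3641 = 886
  c_6 = 0*-146 + 0*224 + 0*6149 + -4*-946 + 0*3450 + 1*83 + 1*-3641 = 226
  c_7 = 0*-146 + 0*224 + -1*6149 + 0*-946 + 2*3450 + 0*83 + 0*-3641 = 751
p = 11; digits c_i = Σ_j d_{ij}·11^j, 0 ≤ d_{ij} < 11:
  c_1 = 83 = 6·11^0 + 7·11^1
  c_2 = 516 = 10·11^0 + 2·11^1 + 4·11^2
  c_3 = 778 = 8·11^0 + 4·11^1 + 6·11^2
  c_4 = 946 = 0·11^0 + 9·11^1 + 7·11^2
  c_5 = 886 = 6·11^0 + 3·11^1 + 7·11^2
  c_6 = 226 = 6·11^0 + 9·11^1 + 1·11^2
  c_7 = 751 = 3·11^0 + 2·11^1 + 6·11^2
λ_0 = (6, 10, 8, 0, 6, 6, 3)
λ_1 = (7, 2, 4, 9, 3, 9, 2)
λ_2 = (0, 4, 6, 7, 7, 1, 6)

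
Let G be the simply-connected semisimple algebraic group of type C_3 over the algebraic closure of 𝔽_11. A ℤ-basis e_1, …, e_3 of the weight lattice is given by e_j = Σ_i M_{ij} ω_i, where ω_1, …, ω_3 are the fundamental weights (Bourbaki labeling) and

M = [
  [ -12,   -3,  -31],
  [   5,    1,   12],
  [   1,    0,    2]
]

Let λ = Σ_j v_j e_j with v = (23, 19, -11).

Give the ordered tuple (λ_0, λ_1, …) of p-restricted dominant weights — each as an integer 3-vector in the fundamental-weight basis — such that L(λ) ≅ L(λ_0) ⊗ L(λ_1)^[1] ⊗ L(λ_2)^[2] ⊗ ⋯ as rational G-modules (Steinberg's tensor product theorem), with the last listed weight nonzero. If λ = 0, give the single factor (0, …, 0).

ω-coordinates c = M·v, v = (23, 19, -11):
  c_1 = (-12)·(23) + (-3)·(19) + (-31)·(-11) = 8
  c_2 = 5·23 + 1·19 + (12)·(-11) = 2
  c_3 = 1·23 + 0·19 + (2)·(-11) = 1
Expand coordinatewise in base 11:
  c_1 = 8 = 8·11^0
  c_2 = 2 = 2·11^0
  c_3 = 1 = 1·11^0
λ_0 = (8, 2, 1)

((8, 2, 1),)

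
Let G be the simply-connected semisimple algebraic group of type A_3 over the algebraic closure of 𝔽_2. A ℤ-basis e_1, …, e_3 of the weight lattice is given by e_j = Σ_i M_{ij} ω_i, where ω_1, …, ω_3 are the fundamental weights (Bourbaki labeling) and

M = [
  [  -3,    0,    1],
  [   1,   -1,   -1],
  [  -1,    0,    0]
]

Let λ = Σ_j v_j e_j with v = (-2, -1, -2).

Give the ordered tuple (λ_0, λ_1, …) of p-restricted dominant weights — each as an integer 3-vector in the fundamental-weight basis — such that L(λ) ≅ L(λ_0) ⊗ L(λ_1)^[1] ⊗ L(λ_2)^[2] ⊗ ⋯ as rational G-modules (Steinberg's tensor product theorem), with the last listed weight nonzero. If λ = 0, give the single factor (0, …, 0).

((0, 1, 0), (0, 0, 1), (1, 0, 0))

Compute c_i = Σ_j M_{ij} v_j with v = (-2, -1, -2):
  c_1 = (-3)·(-2) + (0)·(-1) + (1)·(-2) = 4
  c_2 = (1)·(-2) + (-1)·(-1) + (-1)·(-2) = 1
  c_3 = (-1)·(-2) + (0)·(-1) + (0)·(-2) = 2
Base-2 expansion of each c_i:
  c_1 = 4 = 0·2^0 + 0·2^1 + 1·2^2
  c_2 = 1 = 1·2^0
  c_3 = 2 = 0·2^0 + 1·2^1
λ_0 = (0, 1, 0)
λ_1 = (0, 0, 1)
λ_2 = (1, 0, 0)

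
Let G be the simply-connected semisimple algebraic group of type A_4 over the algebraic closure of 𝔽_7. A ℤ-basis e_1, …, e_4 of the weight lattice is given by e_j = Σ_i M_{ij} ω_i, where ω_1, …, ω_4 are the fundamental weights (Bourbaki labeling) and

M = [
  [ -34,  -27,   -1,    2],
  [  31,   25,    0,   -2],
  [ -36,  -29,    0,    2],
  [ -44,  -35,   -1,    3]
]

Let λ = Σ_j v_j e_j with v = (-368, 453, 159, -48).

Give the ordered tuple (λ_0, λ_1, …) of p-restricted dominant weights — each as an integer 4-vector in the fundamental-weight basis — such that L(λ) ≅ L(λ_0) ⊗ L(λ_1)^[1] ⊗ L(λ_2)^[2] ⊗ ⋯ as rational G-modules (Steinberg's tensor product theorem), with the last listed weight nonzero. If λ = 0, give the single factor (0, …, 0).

Converting to the ω-basis (c_i = row i of M dotted with v = (-368, 453, 159, -48)):
  c_1 = -34*-368 + -27*453 + -1*159 + 2*-48 = 26
  c_2 = 31*-368 + 25*453 + 0*159 + -2*-48 = 13
  c_3 = -36*-368 + -29*453 + 0*159 + 2*-48 = 15
  c_4 = -44*-368 + -35*453 + -1*159 + 3*-48 = 34
p = 7; digits c_i = Σ_j d_{ij}·7^j, 0 ≤ d_{ij} < 7:
  c_1 = 26 = 5·7^0 + 3·7^1
  c_2 = 13 = 6·7^0 + 1·7^1
  c_3 = 15 = 1·7^0 + 2·7^1
  c_4 = 34 = 6·7^0 + 4·7^1
p-restricted factor λ_0 = (5, 6, 1, 6)
p-restricted factor λ_1 = (3, 1, 2, 4)

((5, 6, 1, 6), (3, 1, 2, 4))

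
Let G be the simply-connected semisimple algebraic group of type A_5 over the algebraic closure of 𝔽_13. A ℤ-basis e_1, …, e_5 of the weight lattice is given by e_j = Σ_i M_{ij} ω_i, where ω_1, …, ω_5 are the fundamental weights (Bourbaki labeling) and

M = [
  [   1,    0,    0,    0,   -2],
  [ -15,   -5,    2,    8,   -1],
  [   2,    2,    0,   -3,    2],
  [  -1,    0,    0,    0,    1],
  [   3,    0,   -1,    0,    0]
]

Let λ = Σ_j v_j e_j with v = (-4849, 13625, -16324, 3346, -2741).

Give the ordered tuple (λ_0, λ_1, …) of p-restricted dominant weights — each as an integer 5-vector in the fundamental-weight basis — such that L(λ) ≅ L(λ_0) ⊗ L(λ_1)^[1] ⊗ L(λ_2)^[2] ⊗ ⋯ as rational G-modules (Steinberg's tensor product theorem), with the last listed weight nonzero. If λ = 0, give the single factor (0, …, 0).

ω-coordinates c = M·v, v = (-4849, 13625, -16324, 3346, -2741):
  c_1 = 1*-4849 + 0*13625 + 0*-16324 + 0*3346 + -2*-2741 = 633
  c_2 = -15*-4849 + -5*13625 + 2*-16324 + 8*3346 + -1*-2741 = 1471
  c_3 = 2*-4849 + 2*13625 + 0*-16324 + -3*3346 + 2*-2741 = 2032
  c_4 = -1*-4849 + 0*13625 + 0*-16324 + 0*3346 + 1*-2741 = 2108
  c_5 = 3*-4849 + 0*13625 + -1*-16324 + 0*3346 + 0*-2741 = 1777
Base-13 expansion of each c_i:
  c_1 = 633 = 9·13^0 + 9·13^1 + 3·13^2
  c_2 = 1471 = 2·13^0 + 9·13^1 + 8·13^2
  c_3 = 2032 = 4·13^0 + 0·13^1 + 12·13^2
  c_4 = 2108 = 2·13^0 + 6·13^1 + 12·13^2
  c_5 = 1777 = 9·13^0 + 6·13^1 + 10·13^2
p-restricted factor λ_0 = (9, 2, 4, 2, 9)
p-restricted factor λ_1 = (9, 9, 0, 6, 6)
p-restricted factor λ_2 = (3, 8, 12, 12, 10)

((9, 2, 4, 2, 9), (9, 9, 0, 6, 6), (3, 8, 12, 12, 10))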